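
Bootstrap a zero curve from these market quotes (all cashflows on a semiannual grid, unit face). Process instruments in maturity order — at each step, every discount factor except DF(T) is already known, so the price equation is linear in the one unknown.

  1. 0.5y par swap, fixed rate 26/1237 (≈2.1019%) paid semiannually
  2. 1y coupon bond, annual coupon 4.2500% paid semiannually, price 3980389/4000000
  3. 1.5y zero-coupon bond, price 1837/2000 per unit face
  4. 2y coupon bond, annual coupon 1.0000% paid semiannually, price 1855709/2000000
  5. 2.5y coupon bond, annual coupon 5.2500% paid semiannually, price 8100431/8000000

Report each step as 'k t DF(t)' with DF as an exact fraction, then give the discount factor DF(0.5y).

step 1 [0.5y] swap r/2=13/1237: DF=(1 − 13/1237·(0))/(1+13/1237) = 1237/1250 ≈ 0.989600
step 2 [1y] bond c/2=17/800: DF=(3980389/4000000 − 17/800·(0.989600))/(1+17/800) = 4769/5000 ≈ 0.953800
step 3 [1.5y] zero: DF = P = 1837/2000 ≈ 0.918500
step 4 [2y] bond c/2=1/200: DF=(1855709/2000000 − 1/200·(0.989600+0.953800+0.918500))/(1+1/200) = 909/1000 ≈ 0.909000
step 5 [2.5y] bond c/2=21/800: DF=(8100431/8000000 − 21/800·(0.989600+0.953800+0.918500+0.909000))/(1+21/800) = 4451/5000 ≈ 0.890200

1 1/2 1237/1250
2 1 4769/5000
3 3/2 1837/2000
4 2 909/1000
5 5/2 4451/5000
DF(0.5y) = 1237/1250 ≈ 0.989600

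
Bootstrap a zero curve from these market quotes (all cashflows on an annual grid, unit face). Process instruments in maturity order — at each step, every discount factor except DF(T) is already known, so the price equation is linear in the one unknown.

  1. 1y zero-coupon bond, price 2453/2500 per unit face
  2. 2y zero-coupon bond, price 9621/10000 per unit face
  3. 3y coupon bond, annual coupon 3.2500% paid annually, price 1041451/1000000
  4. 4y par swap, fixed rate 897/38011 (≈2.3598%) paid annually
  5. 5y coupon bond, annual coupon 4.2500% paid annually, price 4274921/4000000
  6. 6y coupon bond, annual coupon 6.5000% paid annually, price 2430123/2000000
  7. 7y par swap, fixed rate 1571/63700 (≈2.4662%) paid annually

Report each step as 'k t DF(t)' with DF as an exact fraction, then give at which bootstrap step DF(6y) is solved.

1 1 2453/2500
2 2 9621/10000
3 3 379/400
4 4 9103/10000
5 5 4351/5000
6 6 4279/5000
7 7 8429/10000
DF(6y) is solved at step 6

step 1 [1y] zero: DF = P = 2453/2500 ≈ 0.981200
step 2 [2y] zero: DF = P = 9621/10000 ≈ 0.962100
step 3 [3y] bond c/1=13/400: DF=(1041451/1000000 − 13/400·(0.981200+0.962100))/(1+13/400) = 379/400 ≈ 0.947500
step 4 [4y] swap r/1=897/38011: DF=(1 − 897/38011·(0.981200+0.962100+0.947500))/(1+897/38011) = 9103/10000 ≈ 0.910300
step 5 [5y] bond c/1=17/400: DF=(4274921/4000000 − 17/400·(0.981200+0.962100+0.947500+0.910300))/(1+17/400) = 4351/5000 ≈ 0.870200
step 6 [6y] bond c/1=13/200: DF=(2430123/2000000 − 13/200·(0.981200+0.962100+0.947500+0.910300+0.870200))/(1+13/200) = 4279/5000 ≈ 0.855800
step 7 [7y] swap r/1=1571/63700: DF=(1 − 1571/63700·(0.981200+0.962100+0.947500+0.910300+0.870200+0.855800))/(1+1571/63700) = 8429/10000 ≈ 0.842900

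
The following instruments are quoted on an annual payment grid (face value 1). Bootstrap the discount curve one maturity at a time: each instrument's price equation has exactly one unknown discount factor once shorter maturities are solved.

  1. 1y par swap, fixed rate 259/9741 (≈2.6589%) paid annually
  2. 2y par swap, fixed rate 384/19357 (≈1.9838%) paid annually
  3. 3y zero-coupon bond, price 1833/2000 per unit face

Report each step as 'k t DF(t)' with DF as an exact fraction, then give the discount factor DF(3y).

1 1 9741/10000
2 2 601/625
3 3 1833/2000
DF(3y) = 1833/2000 ≈ 0.916500

step 1 [1y] swap r/1=259/9741: DF=(1 − 259/9741·(0))/(1+259/9741) = 9741/10000 ≈ 0.974100
step 2 [2y] swap r/1=384/19357: DF=(1 − 384/19357·(0.974100))/(1+384/19357) = 601/625 ≈ 0.961600
step 3 [3y] zero: DF = P = 1833/2000 ≈ 0.916500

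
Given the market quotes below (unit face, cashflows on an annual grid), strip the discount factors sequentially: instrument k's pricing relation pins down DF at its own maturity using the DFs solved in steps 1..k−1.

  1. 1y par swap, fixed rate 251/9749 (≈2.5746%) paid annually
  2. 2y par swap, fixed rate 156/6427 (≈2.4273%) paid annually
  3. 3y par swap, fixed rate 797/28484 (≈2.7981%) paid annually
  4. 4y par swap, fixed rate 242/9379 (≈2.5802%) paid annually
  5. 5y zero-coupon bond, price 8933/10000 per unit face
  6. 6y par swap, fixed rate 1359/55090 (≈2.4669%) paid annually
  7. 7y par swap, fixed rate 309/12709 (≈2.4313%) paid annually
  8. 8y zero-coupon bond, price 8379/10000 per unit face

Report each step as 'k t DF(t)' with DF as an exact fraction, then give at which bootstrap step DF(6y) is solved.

1 1 9749/10000
2 2 2383/2500
3 3 9203/10000
4 4 1129/1250
5 5 8933/10000
6 6 8641/10000
7 7 1691/2000
8 8 8379/10000
DF(6y) is solved at step 6

step 1 [1y] swap r/1=251/9749: DF=(1 − 251/9749·(0))/(1+251/9749) = 9749/10000 ≈ 0.974900
step 2 [2y] swap r/1=156/6427: DF=(1 − 156/6427·(0.974900))/(1+156/6427) = 2383/2500 ≈ 0.953200
step 3 [3y] swap r/1=797/28484: DF=(1 − 797/28484·(0.974900+0.953200))/(1+797/28484) = 9203/10000 ≈ 0.920300
step 4 [4y] swap r/1=242/9379: DF=(1 − 242/9379·(0.974900+0.953200+0.920300))/(1+242/9379) = 1129/1250 ≈ 0.903200
step 5 [5y] zero: DF = P = 8933/10000 ≈ 0.893300
step 6 [6y] swap r/1=1359/55090: DF=(1 − 1359/55090·(0.974900+0.953200+0.920300+0.903200+0.893300))/(1+1359/55090) = 8641/10000 ≈ 0.864100
step 7 [7y] swap r/1=309/12709: DF=(1 − 309/12709·(0.974900+0.953200+0.920300+0.903200+0.893300+0.864100))/(1+309/12709) = 1691/2000 ≈ 0.845500
step 8 [8y] zero: DF = P = 8379/10000 ≈ 0.837900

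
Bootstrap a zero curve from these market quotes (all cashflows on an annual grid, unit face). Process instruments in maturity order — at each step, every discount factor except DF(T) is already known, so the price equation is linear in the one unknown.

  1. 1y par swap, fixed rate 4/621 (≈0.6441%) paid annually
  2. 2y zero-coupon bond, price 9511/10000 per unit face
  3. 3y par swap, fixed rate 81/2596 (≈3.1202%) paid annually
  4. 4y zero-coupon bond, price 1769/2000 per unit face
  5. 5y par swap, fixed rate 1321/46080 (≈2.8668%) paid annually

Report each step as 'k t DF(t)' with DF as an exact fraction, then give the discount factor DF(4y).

step 1 [1y] swap r/1=4/621: DF=(1 − 4/621·(0))/(1+4/621) = 621/625 ≈ 0.993600
step 2 [2y] zero: DF = P = 9511/10000 ≈ 0.951100
step 3 [3y] swap r/1=81/2596: DF=(1 − 81/2596·(0.993600+0.951100))/(1+81/2596) = 9109/10000 ≈ 0.910900
step 4 [4y] zero: DF = P = 1769/2000 ≈ 0.884500
step 5 [5y] swap r/1=1321/46080: DF=(1 − 1321/46080·(0.993600+0.951100+0.910900+0.884500))/(1+1321/46080) = 8679/10000 ≈ 0.867900

1 1 621/625
2 2 9511/10000
3 3 9109/10000
4 4 1769/2000
5 5 8679/10000
DF(4y) = 1769/2000 ≈ 0.884500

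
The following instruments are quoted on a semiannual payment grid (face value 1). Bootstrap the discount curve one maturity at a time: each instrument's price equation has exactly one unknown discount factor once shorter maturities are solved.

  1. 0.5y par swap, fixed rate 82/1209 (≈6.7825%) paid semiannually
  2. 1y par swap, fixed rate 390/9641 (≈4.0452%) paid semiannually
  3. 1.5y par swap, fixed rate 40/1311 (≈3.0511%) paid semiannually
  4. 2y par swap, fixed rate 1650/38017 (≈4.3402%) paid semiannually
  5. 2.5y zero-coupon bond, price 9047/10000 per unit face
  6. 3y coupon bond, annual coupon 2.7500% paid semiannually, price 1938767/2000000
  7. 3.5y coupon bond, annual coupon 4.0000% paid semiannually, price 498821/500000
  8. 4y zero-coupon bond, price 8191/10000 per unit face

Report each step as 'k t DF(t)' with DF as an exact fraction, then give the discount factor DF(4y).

1 1/2 1209/1250
2 1 961/1000
3 3/2 239/250
4 2 367/400
5 5/2 9047/10000
6 3 2231/2500
7 7/2 8683/10000
8 4 8191/10000
DF(4y) = 8191/10000 ≈ 0.819100

step 1 [0.5y] swap r/2=41/1209: DF=(1 − 41/1209·(0))/(1+41/1209) = 1209/1250 ≈ 0.967200
step 2 [1y] swap r/2=195/9641: DF=(1 − 195/9641·(0.967200))/(1+195/9641) = 961/1000 ≈ 0.961000
step 3 [1.5y] swap r/2=20/1311: DF=(1 − 20/1311·(0.967200+0.961000))/(1+20/1311) = 239/250 ≈ 0.956000
step 4 [2y] swap r/2=825/38017: DF=(1 − 825/38017·(0.967200+0.961000+0.956000))/(1+825/38017) = 367/400 ≈ 0.917500
step 5 [2.5y] zero: DF = P = 9047/10000 ≈ 0.904700
step 6 [3y] bond c/2=11/800: DF=(1938767/2000000 − 11/800·(0.967200+0.961000+0.956000+0.917500+0.904700))/(1+11/800) = 2231/2500 ≈ 0.892400
step 7 [3.5y] bond c/2=1/50: DF=(498821/500000 − 1/50·(0.967200+0.961000+0.956000+0.917500+0.904700+0.892400))/(1+1/50) = 8683/10000 ≈ 0.868300
step 8 [4y] zero: DF = P = 8191/10000 ≈ 0.819100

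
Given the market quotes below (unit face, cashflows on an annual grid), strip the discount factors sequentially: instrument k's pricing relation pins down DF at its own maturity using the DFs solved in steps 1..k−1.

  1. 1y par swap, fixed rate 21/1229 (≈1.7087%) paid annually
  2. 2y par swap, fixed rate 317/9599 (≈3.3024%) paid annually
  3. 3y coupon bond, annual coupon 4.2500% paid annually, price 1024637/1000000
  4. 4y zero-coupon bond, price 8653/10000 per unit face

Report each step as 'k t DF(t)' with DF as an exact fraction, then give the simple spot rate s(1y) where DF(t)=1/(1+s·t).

1 1 1229/1250
2 2 4683/5000
3 3 4523/5000
4 4 8653/10000
s(1y) = (1/(1229/1250) − 1)/(1) = 21/1229 ≈ 1.7087%

step 1 [1y] swap r/1=21/1229: DF=(1 − 21/1229·(0))/(1+21/1229) = 1229/1250 ≈ 0.983200
step 2 [2y] swap r/1=317/9599: DF=(1 − 317/9599·(0.983200))/(1+317/9599) = 4683/5000 ≈ 0.936600
step 3 [3y] bond c/1=17/400: DF=(1024637/1000000 − 17/400·(0.983200+0.936600))/(1+17/400) = 4523/5000 ≈ 0.904600
step 4 [4y] zero: DF = P = 8653/10000 ≈ 0.865300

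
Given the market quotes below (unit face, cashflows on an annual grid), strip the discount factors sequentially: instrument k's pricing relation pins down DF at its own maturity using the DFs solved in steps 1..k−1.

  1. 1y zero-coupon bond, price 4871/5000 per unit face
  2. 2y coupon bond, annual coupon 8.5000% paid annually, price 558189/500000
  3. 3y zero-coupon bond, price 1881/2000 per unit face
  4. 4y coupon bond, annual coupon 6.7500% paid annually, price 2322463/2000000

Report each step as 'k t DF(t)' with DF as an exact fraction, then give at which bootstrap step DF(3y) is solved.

1 1 4871/5000
2 2 4763/5000
3 3 1881/2000
4 4 1813/2000
DF(3y) is solved at step 3

step 1 [1y] zero: DF = P = 4871/5000 ≈ 0.974200
step 2 [2y] bond c/1=17/200: DF=(558189/500000 − 17/200·(0.974200))/(1+17/200) = 4763/5000 ≈ 0.952600
step 3 [3y] zero: DF = P = 1881/2000 ≈ 0.940500
step 4 [4y] bond c/1=27/400: DF=(2322463/2000000 − 27/400·(0.974200+0.952600+0.940500))/(1+27/400) = 1813/2000 ≈ 0.906500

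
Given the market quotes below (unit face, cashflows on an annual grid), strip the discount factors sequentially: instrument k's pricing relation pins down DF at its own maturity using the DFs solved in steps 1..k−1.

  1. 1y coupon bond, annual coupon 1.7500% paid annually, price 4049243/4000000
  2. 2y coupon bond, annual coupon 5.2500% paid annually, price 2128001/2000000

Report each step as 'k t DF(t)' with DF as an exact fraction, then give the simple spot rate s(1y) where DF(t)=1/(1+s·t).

1 1 9949/10000
2 2 9613/10000
s(1y) = (1/(9949/10000) − 1)/(1) = 51/9949 ≈ 0.5126%

step 1 [1y] bond c/1=7/400: DF=(4049243/4000000 − 7/400·(0))/(1+7/400) = 9949/10000 ≈ 0.994900
step 2 [2y] bond c/1=21/400: DF=(2128001/2000000 − 21/400·(0.994900))/(1+21/400) = 9613/10000 ≈ 0.961300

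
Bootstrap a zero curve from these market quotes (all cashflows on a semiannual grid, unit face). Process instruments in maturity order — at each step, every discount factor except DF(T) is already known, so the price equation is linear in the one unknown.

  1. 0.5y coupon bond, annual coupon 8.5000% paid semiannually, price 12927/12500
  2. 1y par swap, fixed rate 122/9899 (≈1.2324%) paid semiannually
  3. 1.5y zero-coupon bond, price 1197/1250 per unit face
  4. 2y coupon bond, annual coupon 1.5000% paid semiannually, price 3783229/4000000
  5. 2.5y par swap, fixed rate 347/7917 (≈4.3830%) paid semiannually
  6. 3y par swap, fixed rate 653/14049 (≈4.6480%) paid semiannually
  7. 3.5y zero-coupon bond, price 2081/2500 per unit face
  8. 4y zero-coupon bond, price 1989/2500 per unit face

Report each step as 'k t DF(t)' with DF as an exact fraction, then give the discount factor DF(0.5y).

1 1/2 124/125
2 1 4939/5000
3 3/2 1197/1250
4 2 9169/10000
5 5/2 8959/10000
6 3 4347/5000
7 7/2 2081/2500
8 4 1989/2500
DF(0.5y) = 124/125 ≈ 0.992000

step 1 [0.5y] bond c/2=17/400: DF=(12927/12500 − 17/400·(0))/(1+17/400) = 124/125 ≈ 0.992000
step 2 [1y] swap r/2=61/9899: DF=(1 − 61/9899·(0.992000))/(1+61/9899) = 4939/5000 ≈ 0.987800
step 3 [1.5y] zero: DF = P = 1197/1250 ≈ 0.957600
step 4 [2y] bond c/2=3/400: DF=(3783229/4000000 − 3/400·(0.992000+0.987800+0.957600))/(1+3/400) = 9169/10000 ≈ 0.916900
step 5 [2.5y] swap r/2=347/15834: DF=(1 − 347/15834·(0.992000+0.987800+0.957600+0.916900))/(1+347/15834) = 8959/10000 ≈ 0.895900
step 6 [3y] swap r/2=653/28098: DF=(1 − 653/28098·(0.992000+0.987800+0.957600+0.916900+0.895900))/(1+653/28098) = 4347/5000 ≈ 0.869400
step 7 [3.5y] zero: DF = P = 2081/2500 ≈ 0.832400
step 8 [4y] zero: DF = P = 1989/2500 ≈ 0.795600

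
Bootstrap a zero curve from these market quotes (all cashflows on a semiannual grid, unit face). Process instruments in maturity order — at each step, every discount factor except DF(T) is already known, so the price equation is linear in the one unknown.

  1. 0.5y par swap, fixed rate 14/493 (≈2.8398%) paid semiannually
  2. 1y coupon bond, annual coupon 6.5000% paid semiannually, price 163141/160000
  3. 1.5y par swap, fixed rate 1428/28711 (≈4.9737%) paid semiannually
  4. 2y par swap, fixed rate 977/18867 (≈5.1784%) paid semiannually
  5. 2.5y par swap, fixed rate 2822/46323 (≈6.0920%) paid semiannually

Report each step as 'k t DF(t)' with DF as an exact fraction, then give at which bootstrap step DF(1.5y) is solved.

1 1/2 493/500
2 1 1913/2000
3 3/2 4643/5000
4 2 9023/10000
5 5/2 8589/10000
DF(1.5y) is solved at step 3

step 1 [0.5y] swap r/2=7/493: DF=(1 − 7/493·(0))/(1+7/493) = 493/500 ≈ 0.986000
step 2 [1y] bond c/2=13/400: DF=(163141/160000 − 13/400·(0.986000))/(1+13/400) = 1913/2000 ≈ 0.956500
step 3 [1.5y] swap r/2=714/28711: DF=(1 − 714/28711·(0.986000+0.956500))/(1+714/28711) = 4643/5000 ≈ 0.928600
step 4 [2y] swap r/2=977/37734: DF=(1 − 977/37734·(0.986000+0.956500+0.928600))/(1+977/37734) = 9023/10000 ≈ 0.902300
step 5 [2.5y] swap r/2=1411/46323: DF=(1 − 1411/46323·(0.986000+0.956500+0.928600+0.902300))/(1+1411/46323) = 8589/10000 ≈ 0.858900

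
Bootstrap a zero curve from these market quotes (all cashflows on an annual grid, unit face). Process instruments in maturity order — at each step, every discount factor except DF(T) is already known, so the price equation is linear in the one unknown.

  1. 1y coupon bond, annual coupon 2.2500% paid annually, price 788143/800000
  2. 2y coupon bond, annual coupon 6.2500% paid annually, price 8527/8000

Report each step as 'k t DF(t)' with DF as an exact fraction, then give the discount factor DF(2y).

1 1 1927/2000
2 2 1893/2000
DF(2y) = 1893/2000 ≈ 0.946500

step 1 [1y] bond c/1=9/400: DF=(788143/800000 − 9/400·(0))/(1+9/400) = 1927/2000 ≈ 0.963500
step 2 [2y] bond c/1=1/16: DF=(8527/8000 − 1/16·(0.963500))/(1+1/16) = 1893/2000 ≈ 0.946500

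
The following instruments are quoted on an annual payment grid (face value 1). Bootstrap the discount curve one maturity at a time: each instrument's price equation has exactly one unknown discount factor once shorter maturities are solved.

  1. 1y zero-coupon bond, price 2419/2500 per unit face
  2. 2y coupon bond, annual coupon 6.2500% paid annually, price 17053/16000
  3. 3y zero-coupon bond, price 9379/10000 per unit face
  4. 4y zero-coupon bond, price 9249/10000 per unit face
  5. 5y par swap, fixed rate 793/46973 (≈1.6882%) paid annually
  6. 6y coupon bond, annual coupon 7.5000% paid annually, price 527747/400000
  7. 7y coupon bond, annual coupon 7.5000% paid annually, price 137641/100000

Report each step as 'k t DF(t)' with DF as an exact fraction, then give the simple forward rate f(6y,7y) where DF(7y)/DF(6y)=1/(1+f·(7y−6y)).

step 1 [1y] zero: DF = P = 2419/2500 ≈ 0.967600
step 2 [2y] bond c/1=1/16: DF=(17053/16000 − 1/16·(0.967600))/(1+1/16) = 4731/5000 ≈ 0.946200
step 3 [3y] zero: DF = P = 9379/10000 ≈ 0.937900
step 4 [4y] zero: DF = P = 9249/10000 ≈ 0.924900
step 5 [5y] swap r/1=793/46973: DF=(1 − 793/46973·(0.967600+0.946200+0.937900+0.924900))/(1+793/46973) = 9207/10000 ≈ 0.920700
step 6 [6y] bond c/1=3/40: DF=(527747/400000 − 3/40·(0.967600+0.946200+0.937900+0.924900+0.920700))/(1+3/40) = 2249/2500 ≈ 0.899600
step 7 [7y] bond c/1=3/40: DF=(137641/100000 − 3/40·(0.967600+0.946200+0.937900+0.924900+0.920700+0.899600))/(1+3/40) = 8899/10000 ≈ 0.889900

1 1 2419/2500
2 2 4731/5000
3 3 9379/10000
4 4 9249/10000
5 5 9207/10000
6 6 2249/2500
7 7 8899/10000
f(6y,7y) = ((2249/2500)/(8899/10000) − 1)/(1) = 97/8899 ≈ 1.0900%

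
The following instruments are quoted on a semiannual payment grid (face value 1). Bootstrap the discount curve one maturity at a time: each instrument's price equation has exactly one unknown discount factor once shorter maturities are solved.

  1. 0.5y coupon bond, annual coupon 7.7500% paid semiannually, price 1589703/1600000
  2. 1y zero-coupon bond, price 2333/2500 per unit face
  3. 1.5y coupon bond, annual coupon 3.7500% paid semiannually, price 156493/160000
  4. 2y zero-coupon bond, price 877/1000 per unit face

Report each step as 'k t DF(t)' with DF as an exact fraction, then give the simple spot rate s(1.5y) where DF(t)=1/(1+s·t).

1 1/2 1913/2000
2 1 2333/2500
3 3/2 9253/10000
4 2 877/1000
s(1.5y) = (1/(9253/10000) − 1)/(3/2) = 498/9253 ≈ 5.3820%

step 1 [0.5y] bond c/2=31/800: DF=(1589703/1600000 − 31/800·(0))/(1+31/800) = 1913/2000 ≈ 0.956500
step 2 [1y] zero: DF = P = 2333/2500 ≈ 0.933200
step 3 [1.5y] bond c/2=3/160: DF=(156493/160000 − 3/160·(0.956500+0.933200))/(1+3/160) = 9253/10000 ≈ 0.925300
step 4 [2y] zero: DF = P = 877/1000 ≈ 0.877000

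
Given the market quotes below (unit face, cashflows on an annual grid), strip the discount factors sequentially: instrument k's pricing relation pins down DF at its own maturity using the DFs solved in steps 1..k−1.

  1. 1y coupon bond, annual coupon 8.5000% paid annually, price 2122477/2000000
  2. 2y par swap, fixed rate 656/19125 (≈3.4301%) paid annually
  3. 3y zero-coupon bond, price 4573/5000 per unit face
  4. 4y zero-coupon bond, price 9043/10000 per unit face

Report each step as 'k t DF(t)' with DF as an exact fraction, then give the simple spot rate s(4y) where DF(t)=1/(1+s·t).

step 1 [1y] bond c/1=17/200: DF=(2122477/2000000 − 17/200·(0))/(1+17/200) = 9781/10000 ≈ 0.978100
step 2 [2y] swap r/1=656/19125: DF=(1 − 656/19125·(0.978100))/(1+656/19125) = 584/625 ≈ 0.934400
step 3 [3y] zero: DF = P = 4573/5000 ≈ 0.914600
step 4 [4y] zero: DF = P = 9043/10000 ≈ 0.904300

1 1 9781/10000
2 2 584/625
3 3 4573/5000
4 4 9043/10000
s(4y) = (1/(9043/10000) − 1)/(4) = 957/36172 ≈ 2.6457%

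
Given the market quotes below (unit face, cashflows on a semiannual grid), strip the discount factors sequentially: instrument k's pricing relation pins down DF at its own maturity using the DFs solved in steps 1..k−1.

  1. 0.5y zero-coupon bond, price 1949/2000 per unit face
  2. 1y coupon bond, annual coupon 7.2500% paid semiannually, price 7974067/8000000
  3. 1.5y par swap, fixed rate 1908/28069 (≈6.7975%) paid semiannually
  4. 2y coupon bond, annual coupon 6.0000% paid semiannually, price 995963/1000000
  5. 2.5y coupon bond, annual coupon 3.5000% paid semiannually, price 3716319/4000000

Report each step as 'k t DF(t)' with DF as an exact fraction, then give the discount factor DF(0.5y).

1 1/2 1949/2000
2 1 4639/5000
3 3/2 4523/5000
4 2 2213/2500
5 5/2 531/625
DF(0.5y) = 1949/2000 ≈ 0.974500

step 1 [0.5y] zero: DF = P = 1949/2000 ≈ 0.974500
step 2 [1y] bond c/2=29/800: DF=(7974067/8000000 − 29/800·(0.974500))/(1+29/800) = 4639/5000 ≈ 0.927800
step 3 [1.5y] swap r/2=954/28069: DF=(1 − 954/28069·(0.974500+0.927800))/(1+954/28069) = 4523/5000 ≈ 0.904600
step 4 [2y] bond c/2=3/100: DF=(995963/1000000 − 3/100·(0.974500+0.927800+0.904600))/(1+3/100) = 2213/2500 ≈ 0.885200
step 5 [2.5y] bond c/2=7/400: DF=(3716319/4000000 − 7/400·(0.974500+0.927800+0.904600+0.885200))/(1+7/400) = 531/625 ≈ 0.849600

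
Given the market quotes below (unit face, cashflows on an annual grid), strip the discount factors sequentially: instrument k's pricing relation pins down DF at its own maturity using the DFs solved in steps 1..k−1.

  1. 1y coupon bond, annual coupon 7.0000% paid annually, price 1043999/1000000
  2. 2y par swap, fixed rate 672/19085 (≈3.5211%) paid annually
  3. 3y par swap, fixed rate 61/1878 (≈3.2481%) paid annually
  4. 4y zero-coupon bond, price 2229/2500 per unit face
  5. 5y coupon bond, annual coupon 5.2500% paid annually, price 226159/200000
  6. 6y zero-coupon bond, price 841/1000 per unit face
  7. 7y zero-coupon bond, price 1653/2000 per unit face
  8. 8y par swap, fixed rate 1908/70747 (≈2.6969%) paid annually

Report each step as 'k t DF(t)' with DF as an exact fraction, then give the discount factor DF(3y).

1 1 9757/10000
2 2 583/625
3 3 1817/2000
4 4 2229/2500
5 5 4447/5000
6 6 841/1000
7 7 1653/2000
8 8 2023/2500
DF(3y) = 1817/2000 ≈ 0.908500

step 1 [1y] bond c/1=7/100: DF=(1043999/1000000 − 7/100·(0))/(1+7/100) = 9757/10000 ≈ 0.975700
step 2 [2y] swap r/1=672/19085: DF=(1 − 672/19085·(0.975700))/(1+672/19085) = 583/625 ≈ 0.932800
step 3 [3y] swap r/1=61/1878: DF=(1 − 61/1878·(0.975700+0.932800))/(1+61/1878) = 1817/2000 ≈ 0.908500
step 4 [4y] zero: DF = P = 2229/2500 ≈ 0.891600
step 5 [5y] bond c/1=21/400: DF=(226159/200000 − 21/400·(0.975700+0.932800+0.908500+0.891600))/(1+21/400) = 4447/5000 ≈ 0.889400
step 6 [6y] zero: DF = P = 841/1000 ≈ 0.841000
step 7 [7y] zero: DF = P = 1653/2000 ≈ 0.826500
step 8 [8y] swap r/1=1908/70747: DF=(1 − 1908/70747·(0.975700+0.932800+0.908500+0.891600+0.889400+0.841000+0.826500))/(1+1908/70747) = 2023/2500 ≈ 0.809200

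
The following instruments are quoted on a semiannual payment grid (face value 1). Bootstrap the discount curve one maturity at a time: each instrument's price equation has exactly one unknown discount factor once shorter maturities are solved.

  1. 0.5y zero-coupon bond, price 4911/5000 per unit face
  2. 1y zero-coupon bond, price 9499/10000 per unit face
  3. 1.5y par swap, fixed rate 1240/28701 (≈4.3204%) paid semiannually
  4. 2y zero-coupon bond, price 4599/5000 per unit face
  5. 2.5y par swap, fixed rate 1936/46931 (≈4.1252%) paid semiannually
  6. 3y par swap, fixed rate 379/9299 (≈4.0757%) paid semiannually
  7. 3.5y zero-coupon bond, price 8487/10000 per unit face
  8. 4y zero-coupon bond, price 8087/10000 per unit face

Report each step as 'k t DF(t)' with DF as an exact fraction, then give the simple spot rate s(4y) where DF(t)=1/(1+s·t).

1 1/2 4911/5000
2 1 9499/10000
3 3/2 469/500
4 2 4599/5000
5 5/2 1129/1250
6 3 8863/10000
7 7/2 8487/10000
8 4 8087/10000
s(4y) = (1/(8087/10000) − 1)/(4) = 1913/32348 ≈ 5.9138%

step 1 [0.5y] zero: DF = P = 4911/5000 ≈ 0.982200
step 2 [1y] zero: DF = P = 9499/10000 ≈ 0.949900
step 3 [1.5y] swap r/2=620/28701: DF=(1 − 620/28701·(0.982200+0.949900))/(1+620/28701) = 469/500 ≈ 0.938000
step 4 [2y] zero: DF = P = 4599/5000 ≈ 0.919800
step 5 [2.5y] swap r/2=968/46931: DF=(1 − 968/46931·(0.982200+0.949900+0.938000+0.919800))/(1+968/46931) = 1129/1250 ≈ 0.903200
step 6 [3y] swap r/2=379/18598: DF=(1 − 379/18598·(0.982200+0.949900+0.938000+0.919800+0.903200))/(1+379/18598) = 8863/10000 ≈ 0.886300
step 7 [3.5y] zero: DF = P = 8487/10000 ≈ 0.848700
step 8 [4y] zero: DF = P = 8087/10000 ≈ 0.808700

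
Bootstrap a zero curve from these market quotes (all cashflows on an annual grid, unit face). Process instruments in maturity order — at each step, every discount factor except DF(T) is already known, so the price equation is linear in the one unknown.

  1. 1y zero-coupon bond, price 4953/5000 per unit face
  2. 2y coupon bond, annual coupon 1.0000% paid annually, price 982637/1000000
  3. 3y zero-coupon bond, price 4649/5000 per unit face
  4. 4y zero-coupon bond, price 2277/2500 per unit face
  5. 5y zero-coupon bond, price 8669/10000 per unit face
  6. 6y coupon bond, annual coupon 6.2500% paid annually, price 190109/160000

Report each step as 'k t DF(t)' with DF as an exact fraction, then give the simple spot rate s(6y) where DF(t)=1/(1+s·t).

step 1 [1y] zero: DF = P = 4953/5000 ≈ 0.990600
step 2 [2y] bond c/1=1/100: DF=(982637/1000000 − 1/100·(0.990600))/(1+1/100) = 9631/10000 ≈ 0.963100
step 3 [3y] zero: DF = P = 4649/5000 ≈ 0.929800
step 4 [4y] zero: DF = P = 2277/2500 ≈ 0.910800
step 5 [5y] zero: DF = P = 8669/10000 ≈ 0.866900
step 6 [6y] bond c/1=1/16: DF=(190109/160000 − 1/16·(0.990600+0.963100+0.929800+0.910800+0.866900))/(1+1/16) = 8441/10000 ≈ 0.844100

1 1 4953/5000
2 2 9631/10000
3 3 4649/5000
4 4 2277/2500
5 5 8669/10000
6 6 8441/10000
s(6y) = (1/(8441/10000) − 1)/(6) = 1559/50646 ≈ 3.0782%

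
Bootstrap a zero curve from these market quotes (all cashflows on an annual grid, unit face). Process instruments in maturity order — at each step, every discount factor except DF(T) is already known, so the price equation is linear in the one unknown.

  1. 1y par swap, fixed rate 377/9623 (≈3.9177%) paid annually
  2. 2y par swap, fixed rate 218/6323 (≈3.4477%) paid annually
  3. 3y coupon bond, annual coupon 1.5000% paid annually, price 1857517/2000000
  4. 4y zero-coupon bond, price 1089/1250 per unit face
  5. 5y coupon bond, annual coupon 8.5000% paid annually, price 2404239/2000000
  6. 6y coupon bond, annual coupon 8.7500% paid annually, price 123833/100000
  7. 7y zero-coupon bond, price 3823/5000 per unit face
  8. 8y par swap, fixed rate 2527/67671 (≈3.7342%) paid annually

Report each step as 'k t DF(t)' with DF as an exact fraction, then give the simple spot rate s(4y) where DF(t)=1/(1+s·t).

1 1 9623/10000
2 2 4673/5000
3 3 887/1000
4 4 1089/1250
5 5 1027/1250
6 6 1557/2000
7 7 3823/5000
8 8 7473/10000
s(4y) = (1/(1089/1250) − 1)/(4) = 161/4356 ≈ 3.6961%

step 1 [1y] swap r/1=377/9623: DF=(1 − 377/9623·(0))/(1+377/9623) = 9623/10000 ≈ 0.962300
step 2 [2y] swap r/1=218/6323: DF=(1 − 218/6323·(0.962300))/(1+218/6323) = 4673/5000 ≈ 0.934600
step 3 [3y] bond c/1=3/200: DF=(1857517/2000000 − 3/200·(0.962300+0.934600))/(1+3/200) = 887/1000 ≈ 0.887000
step 4 [4y] zero: DF = P = 1089/1250 ≈ 0.871200
step 5 [5y] bond c/1=17/200: DF=(2404239/2000000 − 17/200·(0.962300+0.934600+0.887000+0.871200))/(1+17/200) = 1027/1250 ≈ 0.821600
step 6 [6y] bond c/1=7/80: DF=(123833/100000 − 7/80·(0.962300+0.934600+0.887000+0.871200+0.821600))/(1+7/80) = 1557/2000 ≈ 0.778500
step 7 [7y] zero: DF = P = 3823/5000 ≈ 0.764600
step 8 [8y] swap r/1=2527/67671: DF=(1 − 2527/67671·(0.962300+0.934600+0.887000+0.871200+0.821600+0.778500+0.764600))/(1+2527/67671) = 7473/10000 ≈ 0.747300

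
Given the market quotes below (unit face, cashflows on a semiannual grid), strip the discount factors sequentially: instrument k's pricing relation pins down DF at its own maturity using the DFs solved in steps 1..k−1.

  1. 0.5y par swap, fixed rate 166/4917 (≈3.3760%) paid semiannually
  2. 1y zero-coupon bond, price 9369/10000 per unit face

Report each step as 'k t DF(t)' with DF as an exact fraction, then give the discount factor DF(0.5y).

step 1 [0.5y] swap r/2=83/4917: DF=(1 − 83/4917·(0))/(1+83/4917) = 4917/5000 ≈ 0.983400
step 2 [1y] zero: DF = P = 9369/10000 ≈ 0.936900

1 1/2 4917/5000
2 1 9369/10000
DF(0.5y) = 4917/5000 ≈ 0.983400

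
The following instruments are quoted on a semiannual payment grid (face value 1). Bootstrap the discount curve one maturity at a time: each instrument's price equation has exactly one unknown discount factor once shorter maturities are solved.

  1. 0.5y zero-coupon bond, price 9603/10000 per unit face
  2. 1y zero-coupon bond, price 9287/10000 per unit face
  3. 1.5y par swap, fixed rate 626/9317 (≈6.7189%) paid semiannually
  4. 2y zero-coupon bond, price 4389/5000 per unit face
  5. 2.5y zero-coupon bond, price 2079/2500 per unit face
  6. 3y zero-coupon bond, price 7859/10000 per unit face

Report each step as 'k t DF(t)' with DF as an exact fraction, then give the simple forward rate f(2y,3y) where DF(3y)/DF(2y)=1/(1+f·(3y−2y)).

1 1/2 9603/10000
2 1 9287/10000
3 3/2 9061/10000
4 2 4389/5000
5 5/2 2079/2500
6 3 7859/10000
f(2y,3y) = ((4389/5000)/(7859/10000) − 1)/(1) = 919/7859 ≈ 11.6936%

step 1 [0.5y] zero: DF = P = 9603/10000 ≈ 0.960300
step 2 [1y] zero: DF = P = 9287/10000 ≈ 0.928700
step 3 [1.5y] swap r/2=313/9317: DF=(1 − 313/9317·(0.960300+0.928700))/(1+313/9317) = 9061/10000 ≈ 0.906100
step 4 [2y] zero: DF = P = 4389/5000 ≈ 0.877800
step 5 [2.5y] zero: DF = P = 2079/2500 ≈ 0.831600
step 6 [3y] zero: DF = P = 7859/10000 ≈ 0.785900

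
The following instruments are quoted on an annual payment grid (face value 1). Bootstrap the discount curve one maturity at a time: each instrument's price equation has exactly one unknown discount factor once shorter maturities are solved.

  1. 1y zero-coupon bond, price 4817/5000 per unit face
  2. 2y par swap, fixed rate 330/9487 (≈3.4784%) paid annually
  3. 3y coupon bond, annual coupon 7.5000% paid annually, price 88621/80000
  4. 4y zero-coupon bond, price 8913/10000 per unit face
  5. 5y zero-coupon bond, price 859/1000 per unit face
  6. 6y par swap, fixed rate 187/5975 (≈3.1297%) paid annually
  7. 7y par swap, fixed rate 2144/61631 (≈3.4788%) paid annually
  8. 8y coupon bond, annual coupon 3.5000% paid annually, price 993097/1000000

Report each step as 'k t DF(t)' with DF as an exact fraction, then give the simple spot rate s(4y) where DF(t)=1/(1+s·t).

1 1 4817/5000
2 2 467/500
3 3 8981/10000
4 4 8913/10000
5 5 859/1000
6 6 8317/10000
7 7 491/625
8 8 7511/10000
s(4y) = (1/(8913/10000) − 1)/(4) = 1087/35652 ≈ 3.0489%

step 1 [1y] zero: DF = P = 4817/5000 ≈ 0.963400
step 2 [2y] swap r/1=330/9487: DF=(1 − 330/9487·(0.963400))/(1+330/9487) = 467/500 ≈ 0.934000
step 3 [3y] bond c/1=3/40: DF=(88621/80000 − 3/40·(0.963400+0.934000))/(1+3/40) = 8981/10000 ≈ 0.898100
step 4 [4y] zero: DF = P = 8913/10000 ≈ 0.891300
step 5 [5y] zero: DF = P = 859/1000 ≈ 0.859000
step 6 [6y] swap r/1=187/5975: DF=(1 − 187/5975·(0.963400+0.934000+0.898100+0.891300+0.859000))/(1+187/5975) = 8317/10000 ≈ 0.831700
step 7 [7y] swap r/1=2144/61631: DF=(1 − 2144/61631·(0.963400+0.934000+0.898100+0.891300+0.859000+0.831700))/(1+2144/61631) = 491/625 ≈ 0.785600
step 8 [8y] bond c/1=7/200: DF=(993097/1000000 − 7/200·(0.963400+0.934000+0.898100+0.891300+0.859000+0.831700+0.785600))/(1+7/200) = 7511/10000 ≈ 0.751100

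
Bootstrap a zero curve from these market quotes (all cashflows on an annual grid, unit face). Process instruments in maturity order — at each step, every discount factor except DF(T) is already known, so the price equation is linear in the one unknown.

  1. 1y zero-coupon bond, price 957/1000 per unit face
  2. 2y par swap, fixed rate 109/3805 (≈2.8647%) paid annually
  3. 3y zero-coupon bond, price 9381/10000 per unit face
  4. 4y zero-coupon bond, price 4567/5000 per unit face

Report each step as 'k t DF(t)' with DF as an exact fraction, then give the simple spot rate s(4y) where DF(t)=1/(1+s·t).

1 1 957/1000
2 2 1891/2000
3 3 9381/10000
4 4 4567/5000
s(4y) = (1/(4567/5000) − 1)/(4) = 433/18268 ≈ 2.3703%

step 1 [1y] zero: DF = P = 957/1000 ≈ 0.957000
step 2 [2y] swap r/1=109/3805: DF=(1 − 109/3805·(0.957000))/(1+109/3805) = 1891/2000 ≈ 0.945500
step 3 [3y] zero: DF = P = 9381/10000 ≈ 0.938100
step 4 [4y] zero: DF = P = 4567/5000 ≈ 0.913400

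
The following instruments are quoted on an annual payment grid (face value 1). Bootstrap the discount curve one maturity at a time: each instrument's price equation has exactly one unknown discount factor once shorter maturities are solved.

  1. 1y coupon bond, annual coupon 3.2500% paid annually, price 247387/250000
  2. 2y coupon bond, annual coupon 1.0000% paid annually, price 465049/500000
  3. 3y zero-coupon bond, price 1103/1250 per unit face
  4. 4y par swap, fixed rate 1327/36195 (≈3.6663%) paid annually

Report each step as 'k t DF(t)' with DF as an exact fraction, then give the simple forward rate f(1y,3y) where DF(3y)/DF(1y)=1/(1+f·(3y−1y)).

step 1 [1y] bond c/1=13/400: DF=(247387/250000 − 13/400·(0))/(1+13/400) = 599/625 ≈ 0.958400
step 2 [2y] bond c/1=1/100: DF=(465049/500000 − 1/100·(0.958400))/(1+1/100) = 4557/5000 ≈ 0.911400
step 3 [3y] zero: DF = P = 1103/1250 ≈ 0.882400
step 4 [4y] swap r/1=1327/36195: DF=(1 − 1327/36195·(0.958400+0.911400+0.882400))/(1+1327/36195) = 8673/10000 ≈ 0.867300

1 1 599/625
2 2 4557/5000
3 3 1103/1250
4 4 8673/10000
f(1y,3y) = ((599/625)/(1103/1250) − 1)/(2) = 95/2206 ≈ 4.3064%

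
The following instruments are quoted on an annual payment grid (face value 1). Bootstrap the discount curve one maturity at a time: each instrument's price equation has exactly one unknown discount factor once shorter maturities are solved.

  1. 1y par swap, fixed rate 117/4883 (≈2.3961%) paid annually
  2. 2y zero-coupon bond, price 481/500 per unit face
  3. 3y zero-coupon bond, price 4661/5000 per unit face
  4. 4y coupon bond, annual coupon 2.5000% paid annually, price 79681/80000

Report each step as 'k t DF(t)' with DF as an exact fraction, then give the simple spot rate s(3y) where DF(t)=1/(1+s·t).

1 1 4883/5000
2 2 481/500
3 3 4661/5000
4 4 9017/10000
s(3y) = (1/(4661/5000) − 1)/(3) = 113/4661 ≈ 2.4244%

step 1 [1y] swap r/1=117/4883: DF=(1 − 117/4883·(0))/(1+117/4883) = 4883/5000 ≈ 0.976600
step 2 [2y] zero: DF = P = 481/500 ≈ 0.962000
step 3 [3y] zero: DF = P = 4661/5000 ≈ 0.932200
step 4 [4y] bond c/1=1/40: DF=(79681/80000 − 1/40·(0.976600+0.962000+0.932200))/(1+1/40) = 9017/10000 ≈ 0.901700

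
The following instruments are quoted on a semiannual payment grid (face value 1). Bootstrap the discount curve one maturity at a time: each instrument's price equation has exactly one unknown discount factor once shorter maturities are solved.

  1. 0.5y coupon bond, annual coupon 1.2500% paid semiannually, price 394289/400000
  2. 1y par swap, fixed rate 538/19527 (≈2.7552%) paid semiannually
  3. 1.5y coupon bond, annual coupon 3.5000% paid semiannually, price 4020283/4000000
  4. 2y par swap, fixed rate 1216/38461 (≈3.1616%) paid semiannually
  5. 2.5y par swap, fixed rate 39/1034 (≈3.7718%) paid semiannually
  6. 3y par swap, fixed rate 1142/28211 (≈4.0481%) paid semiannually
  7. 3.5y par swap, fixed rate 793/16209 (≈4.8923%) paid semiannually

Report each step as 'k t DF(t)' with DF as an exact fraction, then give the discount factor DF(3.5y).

1 1/2 2449/2500
2 1 9731/10000
3 3/2 4771/5000
4 2 587/625
5 5/2 9103/10000
6 3 4429/5000
7 7/2 4207/5000
DF(3.5y) = 4207/5000 ≈ 0.841400

step 1 [0.5y] bond c/2=1/160: DF=(394289/400000 − 1/160·(0))/(1+1/160) = 2449/2500 ≈ 0.979600
step 2 [1y] swap r/2=269/19527: DF=(1 − 269/19527·(0.979600))/(1+269/19527) = 9731/10000 ≈ 0.973100
step 3 [1.5y] bond c/2=7/400: DF=(4020283/4000000 − 7/400·(0.979600+0.973100))/(1+7/400) = 4771/5000 ≈ 0.954200
step 4 [2y] swap r/2=608/38461: DF=(1 − 608/38461·(0.979600+0.973100+0.954200))/(1+608/38461) = 587/625 ≈ 0.939200
step 5 [2.5y] swap r/2=39/2068: DF=(1 − 39/2068·(0.979600+0.973100+0.954200+0.939200))/(1+39/2068) = 9103/10000 ≈ 0.910300
step 6 [3y] swap r/2=571/28211: DF=(1 − 571/28211·(0.979600+0.973100+0.954200+0.939200+0.910300))/(1+571/28211) = 4429/5000 ≈ 0.885800
step 7 [3.5y] swap r/2=793/32418: DF=(1 − 793/32418·(0.979600+0.973100+0.954200+0.939200+0.910300+0.885800))/(1+793/32418) = 4207/5000 ≈ 0.841400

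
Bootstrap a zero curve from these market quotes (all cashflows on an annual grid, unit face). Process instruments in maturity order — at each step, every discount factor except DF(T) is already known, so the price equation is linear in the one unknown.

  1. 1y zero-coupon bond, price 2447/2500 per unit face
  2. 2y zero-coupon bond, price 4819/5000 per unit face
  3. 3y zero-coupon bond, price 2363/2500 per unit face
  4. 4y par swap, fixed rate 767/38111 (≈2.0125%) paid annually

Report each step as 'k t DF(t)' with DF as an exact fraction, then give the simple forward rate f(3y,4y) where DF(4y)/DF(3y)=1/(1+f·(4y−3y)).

1 1 2447/2500
2 2 4819/5000
3 3 2363/2500
4 4 9233/10000
f(3y,4y) = ((2363/2500)/(9233/10000) − 1)/(1) = 219/9233 ≈ 2.3719%

step 1 [1y] zero: DF = P = 2447/2500 ≈ 0.978800
step 2 [2y] zero: DF = P = 4819/5000 ≈ 0.963800
step 3 [3y] zero: DF = P = 2363/2500 ≈ 0.945200
step 4 [4y] swap r/1=767/38111: DF=(1 − 767/38111·(0.978800+0.963800+0.945200))/(1+767/38111) = 9233/10000 ≈ 0.923300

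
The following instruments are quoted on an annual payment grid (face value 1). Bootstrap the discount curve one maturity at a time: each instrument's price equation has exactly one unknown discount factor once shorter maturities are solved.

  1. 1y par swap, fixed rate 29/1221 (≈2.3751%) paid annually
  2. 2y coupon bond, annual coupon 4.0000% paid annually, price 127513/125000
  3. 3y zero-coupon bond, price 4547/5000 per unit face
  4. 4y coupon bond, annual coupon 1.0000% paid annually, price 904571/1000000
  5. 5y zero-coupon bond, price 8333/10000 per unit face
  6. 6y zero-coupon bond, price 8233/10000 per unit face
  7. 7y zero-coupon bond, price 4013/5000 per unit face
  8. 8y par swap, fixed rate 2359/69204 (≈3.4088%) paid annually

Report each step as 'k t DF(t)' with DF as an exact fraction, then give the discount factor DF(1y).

step 1 [1y] swap r/1=29/1221: DF=(1 − 29/1221·(0))/(1+29/1221) = 1221/1250 ≈ 0.976800
step 2 [2y] bond c/1=1/25: DF=(127513/125000 − 1/25·(0.976800))/(1+1/25) = 9433/10000 ≈ 0.943300
step 3 [3y] zero: DF = P = 4547/5000 ≈ 0.909400
step 4 [4y] bond c/1=1/100: DF=(904571/1000000 − 1/100·(0.976800+0.943300+0.909400))/(1+1/100) = 2169/2500 ≈ 0.867600
step 5 [5y] zero: DF = P = 8333/10000 ≈ 0.833300
step 6 [6y] zero: DF = P = 8233/10000 ≈ 0.823300
step 7 [7y] zero: DF = P = 4013/5000 ≈ 0.802600
step 8 [8y] swap r/1=2359/69204: DF=(1 − 2359/69204·(0.976800+0.943300+0.909400+0.867600+0.833300+0.823300+0.802600))/(1+2359/69204) = 7641/10000 ≈ 0.764100

1 1 1221/1250
2 2 9433/10000
3 3 4547/5000
4 4 2169/2500
5 5 8333/10000
6 6 8233/10000
7 7 4013/5000
8 8 7641/10000
DF(1y) = 1221/1250 ≈ 0.976800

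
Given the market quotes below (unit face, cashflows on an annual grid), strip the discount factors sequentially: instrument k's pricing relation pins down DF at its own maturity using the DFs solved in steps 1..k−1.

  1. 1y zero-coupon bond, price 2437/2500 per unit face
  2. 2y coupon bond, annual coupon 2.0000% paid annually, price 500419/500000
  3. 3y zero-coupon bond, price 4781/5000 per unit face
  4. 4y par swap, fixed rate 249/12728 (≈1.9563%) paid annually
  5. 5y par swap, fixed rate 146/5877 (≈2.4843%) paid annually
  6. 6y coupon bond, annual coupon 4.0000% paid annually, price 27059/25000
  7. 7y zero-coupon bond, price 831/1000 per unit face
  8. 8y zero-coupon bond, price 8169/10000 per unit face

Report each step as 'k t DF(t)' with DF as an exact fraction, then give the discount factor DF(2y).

1 1 2437/2500
2 2 9621/10000
3 3 4781/5000
4 4 9253/10000
5 5 552/625
6 6 8599/10000
7 7 831/1000
8 8 8169/10000
DF(2y) = 9621/10000 ≈ 0.962100

step 1 [1y] zero: DF = P = 2437/2500 ≈ 0.974800
step 2 [2y] bond c/1=1/50: DF=(500419/500000 − 1/50·(0.974800))/(1+1/50) = 9621/10000 ≈ 0.962100
step 3 [3y] zero: DF = P = 4781/5000 ≈ 0.956200
step 4 [4y] swap r/1=249/12728: DF=(1 − 249/12728·(0.974800+0.962100+0.956200))/(1+249/12728) = 9253/10000 ≈ 0.925300
step 5 [5y] swap r/1=146/5877: DF=(1 − 146/5877·(0.974800+0.962100+0.956200+0.925300))/(1+146/5877) = 552/625 ≈ 0.883200
step 6 [6y] bond c/1=1/25: DF=(27059/25000 − 1/25·(0.974800+0.962100+0.956200+0.925300+0.883200))/(1+1/25) = 8599/10000 ≈ 0.859900
step 7 [7y] zero: DF = P = 831/1000 ≈ 0.831000
step 8 [8y] zero: DF = P = 8169/10000 ≈ 0.816900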